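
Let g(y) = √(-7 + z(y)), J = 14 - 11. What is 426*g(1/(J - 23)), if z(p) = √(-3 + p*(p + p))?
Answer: 213*√(-700 + 5*I*√1198)/5 ≈ 138.29 + 1135.5*I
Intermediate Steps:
z(p) = √(-3 + 2*p²) (z(p) = √(-3 + p*(2*p)) = √(-3 + 2*p²))
J = 3
g(y) = √(-7 + √(-3 + 2*y²))
426*g(1/(J - 23)) = 426*√(-7 + √(-3 + 2*(1/(3 - 23))²)) = 426*√(-7 + √(-3 + 2*(1/(-20))²)) = 426*√(-7 + √(-3 + 2*(-1/20)²)) = 426*√(-7 + √(-3 + 2*(1/400))) = 426*√(-7 + √(-3 + 1/200)) = 426*√(-7 + √(-599/200)) = 426*√(-7 + I*√1198/20)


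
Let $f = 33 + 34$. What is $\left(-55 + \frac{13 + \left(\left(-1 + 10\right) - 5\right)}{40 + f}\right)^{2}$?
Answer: $\frac{34433424}{11449} \approx 3007.5$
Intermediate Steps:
$f = 67$
$\left(-55 + \frac{13 + \left(\left(-1 + 10\right) - 5\right)}{40 + f}\right)^{2} = \left(-55 + \frac{13 + \left(\left(-1 + 10\right) - 5\right)}{40 + 67}\right)^{2} = \left(-55 + \frac{13 + \left(9 - 5\right)}{107}\right)^{2} = \left(-55 + \left(13 + 4\right) \frac{1}{107}\right)^{2} = \left(-55 + 17 \cdot \frac{1}{107}\right)^{2} = \left(-55 + \frac{17}{107}\right)^{2} = \left(- \frac{5868}{107}\right)^{2} = \frac{34433424}{11449}$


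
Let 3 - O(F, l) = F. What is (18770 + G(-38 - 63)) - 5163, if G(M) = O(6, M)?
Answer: 13604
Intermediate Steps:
O(F, l) = 3 - F
G(M) = -3 (G(M) = 3 - 1*6 = 3 - 6 = -3)
(18770 + G(-38 - 63)) - 5163 = (18770 - 3) - 5163 = 18767 - 5163 = 13604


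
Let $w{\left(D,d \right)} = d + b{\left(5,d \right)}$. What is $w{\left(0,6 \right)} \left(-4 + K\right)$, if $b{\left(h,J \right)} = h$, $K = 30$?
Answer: $286$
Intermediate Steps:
$w{\left(D,d \right)} = 5 + d$ ($w{\left(D,d \right)} = d + 5 = 5 + d$)
$w{\left(0,6 \right)} \left(-4 + K\right) = \left(5 + 6\right) \left(-4 + 30\right) = 11 \cdot 26 = 286$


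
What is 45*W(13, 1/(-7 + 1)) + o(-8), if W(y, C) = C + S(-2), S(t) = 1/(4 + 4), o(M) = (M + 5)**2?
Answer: 57/8 ≈ 7.1250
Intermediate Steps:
o(M) = (5 + M)**2
S(t) = 1/8
W(y, C) = 1/8 + C (W(y, C) = C + 1/8 = 1/8 + C)
45*W(13, 1/(-7 + 1)) + o(-8) = 45*(1/8 + 1/(-7 + 1)) + (5 - 8)**2 = 45*(1/8 + 1/(-6)) + (-3)**2 = 45*(1/8 - 1/6) + 9 = 45*(-1/24) + 9 = -15/8 + 9 = 57/8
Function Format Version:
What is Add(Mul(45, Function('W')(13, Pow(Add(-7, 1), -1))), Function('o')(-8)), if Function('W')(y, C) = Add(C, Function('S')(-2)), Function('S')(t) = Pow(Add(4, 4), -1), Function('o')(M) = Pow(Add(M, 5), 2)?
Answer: Rational(57, 8) ≈ 7.1250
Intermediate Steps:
Function('o')(M) = Pow(Add(5, M), 2)
Function('S')(t) = Rational(1, 8) (Function('S')(t) = Pow(8, -1) = Rational(1, 8))
Function('W')(y, C) = Add(Rational(1, 8), C) (Function('W')(y, C) = Add(C, Rational(1, 8)) = Add(Rational(1, 8), C))
Add(Mul(45, Function('W')(13, Pow(Add(-7, 1), -1))), Function('o')(-8)) = Add(Mul(45, Add(Rational(1, 8), Pow(Add(-7, 1), -1))), Pow(Add(5, -8), 2)) = Add(Mul(45, Add(Rational(1, 8), Pow(-6, -1))), Pow(-3, 2)) = Add(Mul(45, Add(Rational(1, 8), Rational(-1, 6))), 9) = Add(Mul(45, Rational(-1, 24)), 9) = Add(Rational(-15, 8), 9) = Rational(57, 8)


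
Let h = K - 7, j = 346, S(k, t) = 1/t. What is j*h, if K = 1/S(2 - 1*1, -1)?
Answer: -2768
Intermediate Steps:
K = -1 (K = 1/(1/(-1)) = 1/(-1) = -1)
h = -8 (h = -1 - 7 = -8)
j*h = 346*(-8) = -2768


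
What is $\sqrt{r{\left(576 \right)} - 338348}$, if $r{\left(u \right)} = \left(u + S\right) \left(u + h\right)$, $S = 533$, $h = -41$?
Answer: $\sqrt{254967} \approx 504.94$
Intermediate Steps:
$r{\left(u \right)} = \left(-41 + u\right) \left(533 + u\right)$ ($r{\left(u \right)} = \left(u + 533\right) \left(u - 41\right) = \left(533 + u\right) \left(-41 + u\right) = \left(-41 + u\right) \left(533 + u\right)$)
$\sqrt{r{\left(576 \right)} - 338348} = \sqrt{\left(-21853 + 576^{2} + 492 \cdot 576\right) - 338348} = \sqrt{\left(-21853 + 331776 + 283392\right) - 338348} = \sqrt{593315 - 338348} = \sqrt{254967}$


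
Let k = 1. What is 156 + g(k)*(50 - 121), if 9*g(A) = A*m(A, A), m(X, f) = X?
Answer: 1333/9 ≈ 148.11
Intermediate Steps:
g(A) = A²/9 (g(A) = (A*A)/9 = A²/9)
156 + g(k)*(50 - 121) = 156 + ((⅑)*1²)*(50 - 121) = 156 + ((⅑)*1)*(-71) = 156 + (⅑)*(-71) = 156 - 71/9 = 1333/9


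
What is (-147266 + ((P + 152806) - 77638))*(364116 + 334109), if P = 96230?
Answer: 16849565700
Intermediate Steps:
(-147266 + ((P + 152806) - 77638))*(364116 + 334109) = (-147266 + ((96230 + 152806) - 77638))*(364116 + 334109) = (-147266 + (249036 - 77638))*698225 = (-147266 + 171398)*698225 = 24132*698225 = 16849565700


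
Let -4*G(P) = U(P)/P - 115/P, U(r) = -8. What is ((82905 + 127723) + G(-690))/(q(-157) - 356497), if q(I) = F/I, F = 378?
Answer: -30423101883/51492774440 ≈ -0.59082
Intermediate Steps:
q(I) = 378/I
G(P) = 123/(4*P) (G(P) = -(-8/P - 115/P)/4 = -(-123)/(4*P) = 123/(4*P))
((82905 + 127723) + G(-690))/(q(-157) - 356497) = ((82905 + 127723) + (123/4)/(-690))/(378/(-157) - 356497) = (210628 + (123/4)*(-1/690))/(378*(-1/157) - 356497) = (210628 - 41/920)/(-378/157 - 356497) = 193777719/(920*(-55970407/157)) = (193777719/920)*(-157/55970407) = -30423101883/51492774440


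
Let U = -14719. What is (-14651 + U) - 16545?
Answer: -45915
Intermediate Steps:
(-14651 + U) - 16545 = (-14651 - 14719) - 16545 = -29370 - 16545 = -45915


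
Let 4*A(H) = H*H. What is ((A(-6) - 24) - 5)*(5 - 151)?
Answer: 2920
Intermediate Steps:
A(H) = H²/4 (A(H) = (H*H)/4 = H²/4)
((A(-6) - 24) - 5)*(5 - 151) = (((¼)*(-6)² - 24) - 5)*(5 - 151) = (((¼)*36 - 24) - 5)*(-146) = ((9 - 24) - 5)*(-146) = (-15 - 5)*(-146) = -20*(-146) = 2920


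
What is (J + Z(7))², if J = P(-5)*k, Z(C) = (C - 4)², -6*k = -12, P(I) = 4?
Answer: 289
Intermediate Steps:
k = 2 (k = -⅙*(-12) = 2)
Z(C) = (-4 + C)²
J = 8 (J = 4*2 = 8)
(J + Z(7))² = (8 + (-4 + 7)²)² = (8 + 3²)² = (8 + 9)² = 17² = 289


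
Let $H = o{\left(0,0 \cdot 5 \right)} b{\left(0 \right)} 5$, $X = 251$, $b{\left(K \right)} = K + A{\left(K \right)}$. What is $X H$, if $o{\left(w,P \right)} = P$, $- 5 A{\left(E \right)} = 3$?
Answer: $0$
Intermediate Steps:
$A{\left(E \right)} = - \frac{3}{5}$ ($A{\left(E \right)} = \left(- \frac{1}{5}\right) 3 = - \frac{3}{5}$)
$b{\left(K \right)} = - \frac{3}{5} + K$ ($b{\left(K \right)} = K - \frac{3}{5} = - \frac{3}{5} + K$)
$H = 0$ ($H = 0 \cdot 5 \left(- \frac{3}{5} + 0\right) 5 = 0 \left(- \frac{3}{5}\right) 5 = 0 \cdot 5 = 0$)
$X H = 251 \cdot 0 = 0$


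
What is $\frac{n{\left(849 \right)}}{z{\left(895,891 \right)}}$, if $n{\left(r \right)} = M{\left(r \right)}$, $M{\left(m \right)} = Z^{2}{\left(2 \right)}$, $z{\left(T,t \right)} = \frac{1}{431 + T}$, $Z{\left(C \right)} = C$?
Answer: $5304$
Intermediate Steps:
$M{\left(m \right)} = 4$ ($M{\left(m \right)} = 2^{2} = 4$)
$n{\left(r \right)} = 4$
$\frac{n{\left(849 \right)}}{z{\left(895,891 \right)}} = \frac{4}{\frac{1}{431 + 895}} = \frac{4}{\frac{1}{1326}} = 4 \frac{1}{\frac{1}{1326}} = 4 \cdot 1326 = 5304$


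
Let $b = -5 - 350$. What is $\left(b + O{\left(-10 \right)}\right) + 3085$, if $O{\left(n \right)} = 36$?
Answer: $2766$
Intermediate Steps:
$b = -355$ ($b = -5 - 350 = -355$)
$\left(b + O{\left(-10 \right)}\right) + 3085 = \left(-355 + 36\right) + 3085 = -319 + 3085 = 2766$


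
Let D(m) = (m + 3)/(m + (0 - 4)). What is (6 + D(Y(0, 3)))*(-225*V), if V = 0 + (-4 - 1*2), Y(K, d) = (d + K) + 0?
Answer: 0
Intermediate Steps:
Y(K, d) = K + d (Y(K, d) = (K + d) + 0 = K + d)
D(m) = (3 + m)/(-4 + m) (D(m) = (3 + m)/(m - 4) = (3 + m)/(-4 + m))
V = -6 (V = 0 + (-4 - 2) = 0 - 6 = -6)
(6 + D(Y(0, 3)))*(-225*V) = (6 + (3 + (0 + 3))/(-4 + (0 + 3)))*(-225*(-6)) = (6 + (3 + 3)/(-4 + 3))*1350 = (6 + 6/(-1))*1350 = (6 - 1*6)*1350 = (6 - 6)*1350 = 0*1350 = 0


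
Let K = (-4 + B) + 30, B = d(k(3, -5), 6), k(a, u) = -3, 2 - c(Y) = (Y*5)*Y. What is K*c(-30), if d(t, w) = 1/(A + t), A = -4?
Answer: -814138/7 ≈ -1.1631e+5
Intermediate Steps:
c(Y) = 2 - 5*Y² (c(Y) = 2 - Y*5*Y = 2 - 5*Y*Y = 2 - 5*Y²)
d(t, w) = 1/(-4 + t)
B = -⅐ (B = 1/(-4 - 3) = 1/(-7) = -⅐ ≈ -0.14286)
K = 181/7 (K = (-4 - ⅐) + 30 = -29/7 + 30 = 181/7 ≈ 25.857)
K*c(-30) = 181*(2 - 5*(-30)²)/7 = 181*(2 - 5*900)/7 = 181*(2 - 4500)/7 = (181/7)*(-4498) = -814138/7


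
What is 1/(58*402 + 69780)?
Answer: 1/93096 ≈ 1.0742e-5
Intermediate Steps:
1/(58*402 + 69780) = 1/(23316 + 69780) = 1/93096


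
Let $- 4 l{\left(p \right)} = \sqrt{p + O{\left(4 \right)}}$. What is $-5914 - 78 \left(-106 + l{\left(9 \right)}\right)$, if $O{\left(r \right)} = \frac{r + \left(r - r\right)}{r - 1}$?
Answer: $2354 + \frac{13 \sqrt{93}}{2} \approx 2416.7$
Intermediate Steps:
$O{\left(r \right)} = \frac{r}{-1 + r}$ ($O{\left(r \right)} = \frac{r + 0}{-1 + r} = \frac{r}{-1 + r}$)
$l{\left(p \right)} = - \frac{\sqrt{\frac{4}{3} + p}}{4}$ ($l{\left(p \right)} = - \frac{\sqrt{p + \frac{4}{-1 + 4}}}{4} = - \frac{\sqrt{p + \frac{4}{3}}}{4} = - \frac{\sqrt{\frac{4}{3} + p}}{4}$)
$-5914 - 78 \left(-106 + l{\left(9 \right)}\right) = -5914 - 78 \left(-106 - \frac{\sqrt{12 + 9 \cdot 9}}{12}\right) = -5914 - 78 \left(-106 - \frac{\sqrt{12 + 81}}{12}\right) = -5914 - 78 \left(-106 - \frac{\sqrt{93}}{12}\right) = -5914 + \left(8268 + \frac{13 \sqrt{93}}{2}\right) = 2354 + \frac{13 \sqrt{93}}{2}$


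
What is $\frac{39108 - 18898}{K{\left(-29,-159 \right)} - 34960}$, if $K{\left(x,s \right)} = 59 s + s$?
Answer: $- \frac{2021}{4450} \approx -0.45416$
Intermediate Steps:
$K{\left(x,s \right)} = 60 s$
$\frac{39108 - 18898}{K{\left(-29,-159 \right)} - 34960} = \frac{39108 - 18898}{60 \left(-159\right) - 34960} = \frac{20210}{-9540 - 34960} = \frac{20210}{-44500} = 20210 \left(- \frac{1}{44500}\right) = - \frac{2021}{4450}$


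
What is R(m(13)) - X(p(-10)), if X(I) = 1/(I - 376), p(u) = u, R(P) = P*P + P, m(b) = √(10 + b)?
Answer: 8879/386 + √23 ≈ 27.798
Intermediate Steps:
R(P) = P + P² (R(P) = P² + P = P + P²)
X(I) = 1/(-376 + I)
R(m(13)) - X(p(-10)) = √(10 + 13)*(1 + √(10 + 13)) - 1/(-376 - 10) = √23*(1 + √23) - 1/(-386) = √23*(1 + √23) - 1*(-1/386) = √23*(1 + √23) + 1/386 = 1/386 + √23*(1 + √23)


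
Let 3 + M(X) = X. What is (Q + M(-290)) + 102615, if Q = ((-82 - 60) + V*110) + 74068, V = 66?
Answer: 183508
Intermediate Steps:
M(X) = -3 + X
Q = 81186 (Q = ((-82 - 60) + 66*110) + 74068 = (-142 + 7260) + 74068 = 7118 + 74068 = 81186)
(Q + M(-290)) + 102615 = (81186 + (-3 - 290)) + 102615 = (81186 - 293) + 102615 = 80893 + 102615 = 183508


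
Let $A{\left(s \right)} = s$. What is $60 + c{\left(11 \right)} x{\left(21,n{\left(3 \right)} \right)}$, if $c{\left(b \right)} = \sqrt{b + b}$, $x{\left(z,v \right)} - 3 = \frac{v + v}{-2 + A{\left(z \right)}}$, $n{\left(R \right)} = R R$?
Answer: $60 + \frac{75 \sqrt{22}}{19} \approx 78.515$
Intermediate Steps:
$n{\left(R \right)} = R^{2}$
$x{\left(z,v \right)} = 3 + \frac{2 v}{-2 + z}$ ($x{\left(z,v \right)} = 3 + \frac{v + v}{-2 + z} = 3 + \frac{2 v}{-2 + z}$)
$c{\left(b \right)} = \sqrt{2} \sqrt{b}$ ($c{\left(b \right)} = \sqrt{2 b} = \sqrt{2} \sqrt{b}$)
$60 + c{\left(11 \right)} x{\left(21,n{\left(3 \right)} \right)} = 60 + \sqrt{2} \sqrt{11} \frac{-6 + 2 \cdot 3^{2} + 3 \cdot 21}{-2 + 21} = 60 + \sqrt{22} \frac{-6 + 2 \cdot 9 + 63}{19} = 60 + \sqrt{22} \frac{-6 + 18 + 63}{19} = 60 + \sqrt{22} \cdot \frac{1}{19} \cdot 75 = 60 + \sqrt{22} \cdot \frac{75}{19} = 60 + \frac{75 \sqrt{22}}{19}$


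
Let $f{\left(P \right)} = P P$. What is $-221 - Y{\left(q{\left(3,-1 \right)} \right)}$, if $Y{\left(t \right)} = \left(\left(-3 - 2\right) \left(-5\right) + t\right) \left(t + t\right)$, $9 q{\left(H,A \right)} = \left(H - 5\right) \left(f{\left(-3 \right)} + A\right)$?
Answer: $- \frac{11213}{81} \approx -138.43$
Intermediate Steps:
$f{\left(P \right)} = P^{2}$
$q{\left(H,A \right)} = \frac{\left(-5 + H\right) \left(9 + A\right)}{9}$ ($q{\left(H,A \right)} = \frac{\left(H - 5\right) \left(\left(-3\right)^{2} + A\right)}{9} = \frac{\left(-5 + H\right) \left(9 + A\right)}{9}$)
$Y{\left(t \right)} = 2 t \left(25 + t\right)$ ($Y{\left(t \right)} = \left(\left(-5\right) \left(-5\right) + t\right) 2 t = \left(25 + t\right) 2 t = 2 t \left(25 + t\right)$)
$-221 - Y{\left(q{\left(3,-1 \right)} \right)} = -221 - 2 \left(-5 + 3 - - \frac{5}{9} + \frac{1}{9} \left(-1\right) 3\right) \left(25 + \left(-5 + 3 - - \frac{5}{9} + \frac{1}{9} \left(-1\right) 3\right)\right) = -221 - 2 \left(-5 + 3 + \frac{5}{9} - \frac{1}{3}\right) \left(25 + \left(-5 + 3 + \frac{5}{9} - \frac{1}{3}\right)\right) = -221 - 2 \left(- \frac{16}{9}\right) \left(25 - \frac{16}{9}\right) = -221 - 2 \left(- \frac{16}{9}\right) \frac{209}{9} = -221 - - \frac{6688}{81} = -221 + \frac{6688}{81} = - \frac{11213}{81}$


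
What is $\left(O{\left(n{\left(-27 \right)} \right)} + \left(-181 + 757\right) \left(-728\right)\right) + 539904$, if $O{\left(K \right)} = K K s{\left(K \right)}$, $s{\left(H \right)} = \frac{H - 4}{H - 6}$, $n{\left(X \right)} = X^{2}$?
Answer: $\frac{157490391}{241} \approx 6.5349 \cdot 10^{5}$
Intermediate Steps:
$s{\left(H \right)} = \frac{-4 + H}{-6 + H}$
$O{\left(K \right)} = \frac{K^{2} \left(-4 + K\right)}{-6 + K}$ ($O{\left(K \right)} = K K \frac{-4 + K}{-6 + K} = K^{2} \frac{-4 + K}{-6 + K} = \frac{K^{2} \left(-4 + K\right)}{-6 + K}$)
$\left(O{\left(n{\left(-27 \right)} \right)} + \left(-181 + 757\right) \left(-728\right)\right) + 539904 = \left(\frac{\left(\left(-27\right)^{2}\right)^{2} \left(-4 + \left(-27\right)^{2}\right)}{-6 + \left(-27\right)^{2}} + \left(-181 + 757\right) \left(-728\right)\right) + 539904 = \left(\frac{729^{2} \left(-4 + 729\right)}{-6 + 729} + 576 \left(-728\right)\right) + 539904 = \left(531441 \cdot \frac{1}{723} \cdot 725 - 419328\right) + 539904 = \left(\frac{128431575}{241} - 419328\right) + 539904 = \frac{27373527}{241} + 539904 = \frac{157490391}{241}$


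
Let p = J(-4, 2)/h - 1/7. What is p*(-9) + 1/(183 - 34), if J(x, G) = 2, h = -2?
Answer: 10735/1043 ≈ 10.292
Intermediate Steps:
p = -8/7 (p = 2/(-2) - 1/7 = 2*(-½) - 1*⅐ = -1 - ⅐ = -8/7 ≈ -1.1429)
p*(-9) + 1/(183 - 34) = -8/7*(-9) + 1/(183 - 34) = 72/7 + 1/149 = 10735/1043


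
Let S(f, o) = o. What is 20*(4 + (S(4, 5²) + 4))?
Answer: 660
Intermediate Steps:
20*(4 + (S(4, 5²) + 4)) = 20*(4 + (5² + 4)) = 20*(4 + (25 + 4)) = 20*(4 + 29) = 20*33 = 660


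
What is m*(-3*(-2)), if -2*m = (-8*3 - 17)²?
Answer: -5043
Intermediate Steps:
m = -1681/2 (m = -(-8*3 - 17)²/2 = -(-24 - 17)²/2 = -½*(-41)² = -½*1681 = -1681/2 ≈ -840.50)
m*(-3*(-2)) = -(-5043)*(-2)/2 = -1681/2*6 = -5043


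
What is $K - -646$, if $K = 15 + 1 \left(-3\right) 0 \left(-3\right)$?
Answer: $661$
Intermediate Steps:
$K = 15$ ($K = 15 + \left(-3\right) 0 \left(-3\right) = 15 + 0 \left(-3\right) = 15 + 0 = 15$)
$K - -646 = 15 - -646 = 15 + 646 = 661$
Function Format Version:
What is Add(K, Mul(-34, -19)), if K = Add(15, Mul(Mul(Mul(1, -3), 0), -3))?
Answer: 661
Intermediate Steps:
K = 15 (K = Add(15, Mul(Mul(-3, 0), -3)) = Add(15, Mul(0, -3)) = Add(15, 0) = 15)
Add(K, Mul(-34, -19)) = Add(15, Mul(-34, -19)) = Add(15, 646) = 661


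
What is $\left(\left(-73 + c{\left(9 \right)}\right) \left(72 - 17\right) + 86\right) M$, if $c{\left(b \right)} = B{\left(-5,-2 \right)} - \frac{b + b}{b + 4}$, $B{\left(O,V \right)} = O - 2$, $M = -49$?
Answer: $\frac{2796528}{13} \approx 2.1512 \cdot 10^{5}$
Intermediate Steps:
$B{\left(O,V \right)} = -2 + O$
$c{\left(b \right)} = -7 - \frac{2 b}{4 + b}$ ($c{\left(b \right)} = \left(-2 - 5\right) - \frac{b + b}{b + 4} = -7 - \frac{2 b}{4 + b}$)
$\left(\left(-73 + c{\left(9 \right)}\right) \left(72 - 17\right) + 86\right) M = \left(\left(-73 + \frac{-28 - 81}{4 + 9}\right) \left(72 - 17\right) + 86\right) \left(-49\right) = \left(\left(-73 + \frac{-28 - 81}{13}\right) 55 + 86\right) \left(-49\right) = \left(\left(-73 + \frac{1}{13} \left(-109\right)\right) 55 + 86\right) \left(-49\right) = \left(\left(-73 - \frac{109}{13}\right) 55 + 86\right) \left(-49\right) = \left(\left(- \frac{1058}{13}\right) 55 + 86\right) \left(-49\right) = \left(- \frac{58190}{13} + 86\right) \left(-49\right) = \left(- \frac{57072}{13}\right) \left(-49\right) = \frac{2796528}{13}$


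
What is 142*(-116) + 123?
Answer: -16349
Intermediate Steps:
142*(-116) + 123 = -16472 + 123 = -16349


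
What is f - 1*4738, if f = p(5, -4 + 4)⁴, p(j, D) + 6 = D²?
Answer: -3442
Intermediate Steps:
p(j, D) = -6 + D²
f = 1296 (f = (-6 + (-4 + 4)²)⁴ = (-6 + 0²)⁴ = (-6 + 0)⁴ = (-6)⁴ = 1296)
f - 1*4738 = 1296 - 1*4738 = 1296 - 4738 = -3442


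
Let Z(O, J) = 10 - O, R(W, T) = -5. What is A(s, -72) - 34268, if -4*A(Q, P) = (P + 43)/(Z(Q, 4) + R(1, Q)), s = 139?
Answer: -18367677/536 ≈ -34268.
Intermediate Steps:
A(Q, P) = -(43 + P)/(4*(5 - Q)) (A(Q, P) = -(P + 43)/(4*((10 - Q) - 5)) = -(43 + P)/(4*(5 - Q)))
A(s, -72) - 34268 = (43 - 72)/(4*(-5 + 139)) - 34268 = (¼)*(-29)/134 - 34268 = (¼)*(1/134)*(-29) - 34268 = -29/536 - 34268 = -18367677/536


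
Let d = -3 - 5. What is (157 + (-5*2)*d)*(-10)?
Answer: -2370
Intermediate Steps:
d = -8
(157 + (-5*2)*d)*(-10) = (157 - 5*2*(-8))*(-10) = (157 - 10*(-8))*(-10) = (157 + 80)*(-10) = 237*(-10) = -2370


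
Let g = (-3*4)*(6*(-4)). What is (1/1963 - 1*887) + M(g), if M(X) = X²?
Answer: 161077892/1963 ≈ 82057.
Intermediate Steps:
g = 288 (g = -12*(-24) = 288)
(1/1963 - 1*887) + M(g) = (1/1963 - 1*887) + 288² = (1/1963 - 887) + 82944 = -1741180/1963 + 82944 = 161077892/1963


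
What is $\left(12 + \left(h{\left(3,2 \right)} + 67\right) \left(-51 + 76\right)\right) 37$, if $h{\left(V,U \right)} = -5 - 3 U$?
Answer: $52244$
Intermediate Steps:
$\left(12 + \left(h{\left(3,2 \right)} + 67\right) \left(-51 + 76\right)\right) 37 = \left(12 + \left(\left(-5 - 6\right) + 67\right) \left(-51 + 76\right)\right) 37 = \left(12 + \left(\left(-5 - 6\right) + 67\right) 25\right) 37 = \left(12 + \left(-11 + 67\right) 25\right) 37 = \left(12 + 56 \cdot 25\right) 37 = \left(12 + 1400\right) 37 = 1412 \cdot 37 = 52244$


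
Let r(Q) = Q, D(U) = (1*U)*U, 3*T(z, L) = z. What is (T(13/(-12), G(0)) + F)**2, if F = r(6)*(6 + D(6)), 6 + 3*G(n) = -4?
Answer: 82065481/1296 ≈ 63322.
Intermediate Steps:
G(n) = -10/3 (G(n) = -2 + (1/3)*(-4) = -2 - 4/3 = -10/3)
T(z, L) = z/3
D(U) = U**2 (D(U) = U*U = U**2)
F = 252 (F = 6*(6 + 6**2) = 6*(6 + 36) = 6*42 = 252)
(T(13/(-12), G(0)) + F)**2 = ((13/(-12))/3 + 252)**2 = ((13*(-1/12))/3 + 252)**2 = ((1/3)*(-13/12) + 252)**2 = (-13/36 + 252)**2 = (9059/36)**2 = 82065481/1296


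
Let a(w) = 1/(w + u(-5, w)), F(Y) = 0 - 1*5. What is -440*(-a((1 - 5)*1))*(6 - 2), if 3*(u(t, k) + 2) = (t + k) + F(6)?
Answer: -165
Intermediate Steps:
F(Y) = -5 (F(Y) = 0 - 5 = -5)
u(t, k) = -11/3 + k/3 + t/3 (u(t, k) = -2 + ((t + k) - 5)/3 = -2 + ((k + t) - 5)/3 = -2 + (-5 + k + t)/3 = -2 + (-5/3 + k/3 + t/3) = -11/3 + k/3 + t/3)
a(w) = 1/(-16/3 + 4*w/3) (a(w) = 1/(w + (-11/3 + w/3 + (1/3)*(-5))) = 1/(w + (-11/3 + w/3 - 5/3)) = 1/(w + (-16/3 + w/3)) = 1/(-16/3 + 4*w/3))
-440*(-a((1 - 5)*1))*(6 - 2) = -440*(-3/(4*(-4 + (1 - 5)*1)))*(6 - 2) = -440*(-3/(4*(-4 - 4*1)))*4 = -440*(-3/(4*(-4 - 4)))*4 = -440*(-3/(4*(-8)))*4 = -440*(-3*(-1)/(4*8))*4 = -440*(-1*(-3/32))*4 = -165*4/4 = -440*3/8 = -165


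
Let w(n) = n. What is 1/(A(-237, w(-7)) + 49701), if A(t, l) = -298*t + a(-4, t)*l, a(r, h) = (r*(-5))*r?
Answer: 1/120887 ≈ 8.2722e-6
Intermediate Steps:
a(r, h) = -5*r**2 (a(r, h) = (-5*r)*r = -5*r**2)
A(t, l) = -298*t - 80*l (A(t, l) = -298*t + (-5*(-4)**2)*l = -298*t + (-5*16)*l = -298*t - 80*l)
1/(A(-237, w(-7)) + 49701) = 1/((-298*(-237) - 80*(-7)) + 49701) = 1/((70626 + 560) + 49701) = 1/(71186 + 49701) = 1/120887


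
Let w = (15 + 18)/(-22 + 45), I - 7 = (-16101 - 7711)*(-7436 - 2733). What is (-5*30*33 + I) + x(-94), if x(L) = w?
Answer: 5569203588/23 ≈ 2.4214e+8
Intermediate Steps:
I = 242144235 (I = 7 + (-16101 - 7711)*(-7436 - 2733) = 7 - 23812*(-10169) = 7 + 242144228 = 242144235)
w = 33/23 ≈ 1.4348
x(L) = 33/23
(-5*30*33 + I) + x(-94) = (-5*30*33 + 242144235) + 33/23 = (-150*33 + 242144235) + 33/23 = (-4950 + 242144235) + 33/23 = 242139285 + 33/23 = 5569203588/23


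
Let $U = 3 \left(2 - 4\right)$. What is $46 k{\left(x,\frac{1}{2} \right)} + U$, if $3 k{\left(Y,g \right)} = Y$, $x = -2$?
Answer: $- \frac{110}{3} \approx -36.667$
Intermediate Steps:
$U = -6$ ($U = 3 \left(-2\right) = -6$)
$k{\left(Y,g \right)} = \frac{Y}{3}$
$46 k{\left(x,\frac{1}{2} \right)} + U = 46 \cdot \frac{1}{3} \left(-2\right) - 6 = 46 \left(- \frac{2}{3}\right) - 6 = - \frac{92}{3} - 6 = - \frac{110}{3}$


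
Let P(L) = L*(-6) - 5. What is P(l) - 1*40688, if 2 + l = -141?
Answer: -39835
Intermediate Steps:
l = -143 (l = -2 - 141 = -143)
P(L) = -5 - 6*L (P(L) = -6*L - 5 = -5 - 6*L)
P(l) - 1*40688 = (-5 - 6*(-143)) - 1*40688 = (-5 + 858) - 40688 = 853 - 40688 = -39835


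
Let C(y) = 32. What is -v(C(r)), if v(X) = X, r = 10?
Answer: -32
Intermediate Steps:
-v(C(r)) = -1*32 = -32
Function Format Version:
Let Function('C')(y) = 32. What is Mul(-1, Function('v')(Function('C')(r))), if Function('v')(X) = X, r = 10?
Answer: -32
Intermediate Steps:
Mul(-1, Function('v')(Function('C')(r))) = Mul(-1, 32) = -32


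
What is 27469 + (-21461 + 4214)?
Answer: 10222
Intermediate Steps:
27469 + (-21461 + 4214) = 27469 - 17247 = 10222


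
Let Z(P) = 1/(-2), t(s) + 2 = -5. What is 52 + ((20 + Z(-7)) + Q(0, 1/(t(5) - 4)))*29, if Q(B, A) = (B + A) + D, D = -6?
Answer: 9699/22 ≈ 440.86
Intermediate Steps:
t(s) = -7 (t(s) = -2 - 5 = -7)
Z(P) = -½
Q(B, A) = -6 + A + B (Q(B, A) = (B + A) - 6 = (A + B) - 6 = -6 + A + B)
52 + ((20 + Z(-7)) + Q(0, 1/(t(5) - 4)))*29 = 52 + ((20 - ½) + (-6 + 1/(-7 - 4) + 0))*29 = 52 + (39/2 + (-6 + 1/(-11) + 0))*29 = 52 + (39/2 + (-6 - 1/11 + 0))*29 = 52 + (39/2 - 67/11)*29 = 52 + (295/22)*29 = 52 + 8555/22 = 9699/22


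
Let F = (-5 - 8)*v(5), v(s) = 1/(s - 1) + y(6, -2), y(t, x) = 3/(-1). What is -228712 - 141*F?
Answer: -935011/4 ≈ -2.3375e+5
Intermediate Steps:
y(t, x) = -3 (y(t, x) = 3*(-1) = -3)
v(s) = -3 + 1/(-1 + s) (v(s) = 1/(s - 1) - 3 = 1/(-1 + s) - 3 = -3 + 1/(-1 + s))
F = 143/4 (F = (-5 - 8)*((4 - 3*5)/(-1 + 5)) = -13*(4 - 15)/4 = -13*(-11)/4 = -13*(-11/4) = 143/4 ≈ 35.750)
-228712 - 141*F = -228712 - 141*143/4 = -228712 - 1*20163/4 = -228712 - 20163/4 = -935011/4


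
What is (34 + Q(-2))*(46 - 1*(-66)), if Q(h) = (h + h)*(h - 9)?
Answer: 8736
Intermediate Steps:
Q(h) = 2*h*(-9 + h) (Q(h) = (2*h)*(-9 + h) = 2*h*(-9 + h))
(34 + Q(-2))*(46 - 1*(-66)) = (34 + 2*(-2)*(-9 - 2))*(46 - 1*(-66)) = (34 + 2*(-2)*(-11))*(46 + 66) = (34 + 44)*112 = 78*112 = 8736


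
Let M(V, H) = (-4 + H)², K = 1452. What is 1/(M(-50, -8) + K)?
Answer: 1/1596 ≈ 0.00062657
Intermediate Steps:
1/(M(-50, -8) + K) = 1/((-4 - 8)² + 1452) = 1/((-12)² + 1452) = 1/(144 + 1452) = 1/1596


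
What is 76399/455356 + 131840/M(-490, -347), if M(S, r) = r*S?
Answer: 7302425701/7742418068 ≈ 0.94317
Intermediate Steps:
M(S, r) = S*r
76399/455356 + 131840/M(-490, -347) = 76399/455356 + 131840/((-490*(-347))) = 76399*(1/455356) + 131840/170030 = 76399/455356 + 131840*(1/170030) = 76399/455356 + 13184/17003 = 7302425701/7742418068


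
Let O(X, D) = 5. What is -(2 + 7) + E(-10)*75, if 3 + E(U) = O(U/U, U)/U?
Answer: -543/2 ≈ -271.50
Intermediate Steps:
E(U) = -3 + 5/U
-(2 + 7) + E(-10)*75 = -(2 + 7) + (-3 + 5/(-10))*75 = -1*9 + (-3 + 5*(-1/10))*75 = -9 + (-3 - 1/2)*75 = -9 - 7/2*75 = -9 - 525/2 = -543/2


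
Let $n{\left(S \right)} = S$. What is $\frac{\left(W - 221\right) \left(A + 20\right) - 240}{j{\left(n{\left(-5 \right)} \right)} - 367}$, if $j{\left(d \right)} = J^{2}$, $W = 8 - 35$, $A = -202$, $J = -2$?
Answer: $- \frac{44896}{363} \approx -123.68$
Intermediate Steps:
$W = -27$ ($W = 8 - 35 = -27$)
$j{\left(d \right)} = 4$ ($j{\left(d \right)} = \left(-2\right)^{2} = 4$)
$\frac{\left(W - 221\right) \left(A + 20\right) - 240}{j{\left(n{\left(-5 \right)} \right)} - 367} = \frac{\left(-27 - 221\right) \left(-202 + 20\right) - 240}{4 - 367} = \frac{\left(-248\right) \left(-182\right) - 240}{-363} = \left(45136 - 240\right) \left(- \frac{1}{363}\right) = 44896 \left(- \frac{1}{363}\right) = - \frac{44896}{363}$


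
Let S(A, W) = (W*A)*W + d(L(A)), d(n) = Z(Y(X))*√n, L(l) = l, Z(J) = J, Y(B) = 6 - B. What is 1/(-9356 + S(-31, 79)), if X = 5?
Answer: -202827/41138791960 - I*√31/41138791960 ≈ -4.9303e-6 - 1.3534e-10*I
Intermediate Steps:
d(n) = √n (d(n) = (6 - 1*5)*√n = (6 - 5)*√n = 1*√n = √n)
S(A, W) = √A + A*W² (S(A, W) = (W*A)*W + √A = (A*W)*W + √A = A*W² + √A = √A + A*W²)
1/(-9356 + S(-31, 79)) = 1/(-9356 + (√(-31) - 31*79²)) = 1/(-9356 + (I*√31 - 31*6241)) = 1/(-9356 + (I*√31 - 193471)) = 1/(-9356 + (-193471 + I*√31)) = 1/(-202827 + I*√31)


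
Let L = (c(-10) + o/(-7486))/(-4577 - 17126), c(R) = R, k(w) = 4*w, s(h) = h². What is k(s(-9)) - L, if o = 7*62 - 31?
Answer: 52639769929/162468658 ≈ 324.00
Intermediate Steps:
o = 403 (o = 434 - 31 = 403)
L = 75263/162468658 (L = (-10 + 403/(-7486))/(-4577 - 17126) = (-10 + 403*(-1/7486))/(-21703) = (-10 - 403/7486)*(-1/21703) = -75263/7486*(-1/21703) = 75263/162468658 ≈ 0.00046325)
k(s(-9)) - L = 4*(-9)² - 1*75263/162468658 = 4*81 - 75263/162468658 = 324 - 75263/162468658 = 52639769929/162468658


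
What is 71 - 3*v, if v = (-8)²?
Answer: -121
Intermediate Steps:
v = 64
71 - 3*v = 71 - 3*64 = 71 - 192 = -121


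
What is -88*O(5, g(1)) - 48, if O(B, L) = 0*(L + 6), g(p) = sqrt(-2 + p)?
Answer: -48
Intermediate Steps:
O(B, L) = 0 (O(B, L) = 0*(6 + L) = 0)
-88*O(5, g(1)) - 48 = -88*0 - 48 = 0 - 48 = -48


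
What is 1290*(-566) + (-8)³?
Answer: -730652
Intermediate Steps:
1290*(-566) + (-8)³ = -730140 - 512 = -730652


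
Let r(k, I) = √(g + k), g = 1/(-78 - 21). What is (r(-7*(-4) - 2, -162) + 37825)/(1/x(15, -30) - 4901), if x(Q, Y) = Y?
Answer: -1134750/147031 - 10*√28303/1617341 ≈ -7.7188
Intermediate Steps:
g = -1/99 (g = 1/(-99) = -1/99 ≈ -0.010101)
r(k, I) = √(-1/99 + k)
(r(-7*(-4) - 2, -162) + 37825)/(1/x(15, -30) - 4901) = (√(-11 + 1089*(-7*(-4) - 2))/33 + 37825)/(1/(-30) - 4901) = (√(-11 + 1089*(28 - 2))/33 + 37825)/(-1/30 - 4901) = (√(-11 + 1089*26)/33 + 37825)/(-147031/30) = (√(-11 + 28314)/33 + 37825)*(-30/147031) = (√28303/33 + 37825)*(-30/147031) = (37825 + √28303/33)*(-30/147031) = -1134750/147031 - 10*√28303/1617341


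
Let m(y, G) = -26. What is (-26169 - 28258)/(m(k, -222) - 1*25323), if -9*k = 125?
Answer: 54427/25349 ≈ 2.1471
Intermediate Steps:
k = -125/9 (k = -⅑*125 = -125/9 ≈ -13.889)
(-26169 - 28258)/(m(k, -222) - 1*25323) = (-26169 - 28258)/(-26 - 1*25323) = -54427/(-26 - 25323) = -54427/(-25349) = -54427*(-1/25349) = 54427/25349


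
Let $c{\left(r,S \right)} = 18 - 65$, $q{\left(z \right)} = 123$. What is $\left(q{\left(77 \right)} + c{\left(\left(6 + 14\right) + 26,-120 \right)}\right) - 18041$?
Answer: $-17965$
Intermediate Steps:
$c{\left(r,S \right)} = -47$ ($c{\left(r,S \right)} = 18 - 65 = -47$)
$\left(q{\left(77 \right)} + c{\left(\left(6 + 14\right) + 26,-120 \right)}\right) - 18041 = \left(123 - 47\right) - 18041 = 76 - 18041 = -17965$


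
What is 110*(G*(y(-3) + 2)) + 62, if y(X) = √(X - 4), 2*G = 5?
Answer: 612 + 275*I*√7 ≈ 612.0 + 727.58*I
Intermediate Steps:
G = 5/2 (G = (½)*5 = 5/2 ≈ 2.5000)
y(X) = √(-4 + X)
110*(G*(y(-3) + 2)) + 62 = 110*(5*(√(-4 - 3) + 2)/2) + 62 = 110*(5*(√(-7) + 2)/2) + 62 = 110*(5*(I*√7 + 2)/2) + 62 = 110*(5*(2 + I*√7)/2) + 62 = 110*(5 + 5*I*√7/2) + 62 = (550 + 275*I*√7) + 62 = 612 + 275*I*√7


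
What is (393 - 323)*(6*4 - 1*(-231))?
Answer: 17850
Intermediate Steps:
(393 - 323)*(6*4 - 1*(-231)) = 70*(24 + 231) = 70*255 = 17850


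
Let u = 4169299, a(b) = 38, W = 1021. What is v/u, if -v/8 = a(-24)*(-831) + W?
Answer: 244456/4169299 ≈ 0.058632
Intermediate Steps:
v = 244456 (v = -8*(38*(-831) + 1021) = -8*(-31578 + 1021) = -8*(-30557) = 244456)
v/u = 244456/4169299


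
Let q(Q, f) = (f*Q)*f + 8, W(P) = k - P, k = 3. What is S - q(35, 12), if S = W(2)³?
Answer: -5047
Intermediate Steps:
W(P) = 3 - P
S = 1 (S = (3 - 1*2)³ = (3 - 2)³ = 1³ = 1)
q(Q, f) = 8 + Q*f² (q(Q, f) = (Q*f)*f + 8 = Q*f² + 8 = 8 + Q*f²)
S - q(35, 12) = 1 - (8 + 35*12²) = 1 - (8 + 35*144) = 1 - (8 + 5040) = 1 - 1*5048 = 1 - 5048 = -5047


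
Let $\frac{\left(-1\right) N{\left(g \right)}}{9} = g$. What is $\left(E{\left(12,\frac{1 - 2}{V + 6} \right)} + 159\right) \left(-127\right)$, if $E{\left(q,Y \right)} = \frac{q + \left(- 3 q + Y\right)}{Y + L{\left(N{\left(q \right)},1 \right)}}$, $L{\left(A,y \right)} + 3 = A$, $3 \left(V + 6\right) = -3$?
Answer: $- \frac{2224151}{110} \approx -20220.0$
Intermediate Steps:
$N{\left(g \right)} = - 9 g$
$V = -7$ ($V = -6 + \frac{1}{3} \left(-3\right) = -6 - 1 = -7$)
$L{\left(A,y \right)} = -3 + A$
$E{\left(q,Y \right)} = \frac{Y - 2 q}{-3 + Y - 9 q}$ ($E{\left(q,Y \right)} = \frac{q + \left(- 3 q + Y\right)}{Y - \left(3 + 9 q\right)} = \frac{q + \left(Y - 3 q\right)}{-3 + Y - 9 q} = \frac{Y - 2 q}{-3 + Y - 9 q}$)
$\left(E{\left(12,\frac{1 - 2}{V + 6} \right)} + 159\right) \left(-127\right) = \left(\frac{- \frac{1 - 2}{-7 + 6} + 2 \cdot 12}{3 - \frac{1 - 2}{-7 + 6} + 9 \cdot 12} + 159\right) \left(-127\right) = \left(\frac{- \frac{-1}{-1} + 24}{3 - - \frac{1}{-1} + 108} + 159\right) \left(-127\right) = \left(\frac{- \left(-1\right) \left(-1\right) + 24}{3 - \left(-1\right) \left(-1\right) + 108} + 159\right) \left(-127\right) = \left(\frac{\left(-1\right) 1 + 24}{3 - 1 + 108} + 159\right) \left(-127\right) = \left(\frac{-1 + 24}{3 - 1 + 108} + 159\right) \left(-127\right) = \left(\frac{1}{110} \cdot 23 + 159\right) \left(-127\right) = \left(\frac{23}{110} + 159\right) \left(-127\right) = \frac{17513}{110} \left(-127\right) = - \frac{2224151}{110}$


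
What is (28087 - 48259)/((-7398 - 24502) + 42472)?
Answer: -1681/881 ≈ -1.9081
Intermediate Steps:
(28087 - 48259)/((-7398 - 24502) + 42472) = -20172/(-31900 + 42472) = -20172/10572 = -20172*1/10572 = -1681/881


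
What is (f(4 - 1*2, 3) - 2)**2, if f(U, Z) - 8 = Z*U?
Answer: 144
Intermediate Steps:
f(U, Z) = 8 + U*Z (f(U, Z) = 8 + Z*U = 8 + U*Z)
(f(4 - 1*2, 3) - 2)**2 = ((8 + (4 - 1*2)*3) - 2)**2 = ((8 + (4 - 2)*3) - 2)**2 = ((8 + 2*3) - 2)**2 = ((8 + 6) - 2)**2 = (14 - 2)**2 = 12**2 = 144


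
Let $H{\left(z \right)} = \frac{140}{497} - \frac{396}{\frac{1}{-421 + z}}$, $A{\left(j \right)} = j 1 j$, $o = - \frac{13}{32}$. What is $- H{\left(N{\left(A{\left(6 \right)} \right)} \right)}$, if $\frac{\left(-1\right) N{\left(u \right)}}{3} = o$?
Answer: $- \frac{94420717}{568} \approx -1.6623 \cdot 10^{5}$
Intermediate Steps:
$o = - \frac{13}{32}$ ($o = \left(-13\right) \frac{1}{32} = - \frac{13}{32} \approx -0.40625$)
$A{\left(j \right)} = j^{2}$ ($A{\left(j \right)} = j j = j^{2}$)
$N{\left(u \right)} = \frac{39}{32}$ ($N{\left(u \right)} = \left(-3\right) \left(- \frac{13}{32}\right) = \frac{39}{32}$)
$H{\left(z \right)} = \frac{11836856}{71} - 396 z$ ($H{\left(z \right)} = 140 \cdot \frac{1}{497} - 396 \left(-421 + z\right) = \frac{20}{71} - \left(-166716 + 396 z\right) = \frac{11836856}{71} - 396 z$)
$- H{\left(N{\left(A{\left(6 \right)} \right)} \right)} = - (\frac{11836856}{71} - \frac{3861}{8}) = \left(-1\right) \frac{94420717}{568} = - \frac{94420717}{568}$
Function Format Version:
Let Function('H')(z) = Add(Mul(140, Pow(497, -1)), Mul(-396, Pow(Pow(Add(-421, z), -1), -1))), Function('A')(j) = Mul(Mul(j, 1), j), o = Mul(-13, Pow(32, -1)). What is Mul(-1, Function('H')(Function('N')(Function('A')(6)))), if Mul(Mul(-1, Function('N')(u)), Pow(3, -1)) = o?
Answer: Rational(-94420717, 568) ≈ -1.6623e+5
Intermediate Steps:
o = Rational(-13, 32) (o = Mul(-13, Rational(1, 32)) = Rational(-13, 32) ≈ -0.40625)
Function('A')(j) = Pow(j, 2) (Function('A')(j) = Mul(j, j) = Pow(j, 2))
Function('N')(u) = Rational(39, 32) (Function('N')(u) = Mul(-3, Rational(-13, 32)) = Rational(39, 32))
Function('H')(z) = Add(Rational(11836856, 71), Mul(-396, z)) (Function('H')(z) = Add(Mul(140, Rational(1, 497)), Mul(-396, Add(-421, z))) = Add(Rational(20, 71), Add(166716, Mul(-396, z))) = Add(Rational(11836856, 71), Mul(-396, z)))
Mul(-1, Function('H')(Function('N')(Function('A')(6)))) = Mul(-1, Add(Rational(11836856, 71), Mul(-396, Rational(39, 32)))) = Mul(-1, Add(Rational(11836856, 71), Rational(-3861, 8))) = Mul(-1, Rational(94420717, 568)) = Rational(-94420717, 568)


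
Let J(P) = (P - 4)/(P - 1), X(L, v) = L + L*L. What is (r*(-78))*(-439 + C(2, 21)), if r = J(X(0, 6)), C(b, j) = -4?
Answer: 138216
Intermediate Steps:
X(L, v) = L + L**2
J(P) = (-4 + P)/(-1 + P)
r = 4 (r = (-4 + 0*(1 + 0))/(-1 + 0*(1 + 0)) = (-4 + 0*1)/(-1 + 0*1) = (-4 + 0)/(-1 + 0) = -4/(-1) = -1*(-4) = 4)
(r*(-78))*(-439 + C(2, 21)) = (4*(-78))*(-439 - 4) = -312*(-443) = 138216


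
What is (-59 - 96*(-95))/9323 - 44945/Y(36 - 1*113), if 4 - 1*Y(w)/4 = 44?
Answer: 84094399/298336 ≈ 281.88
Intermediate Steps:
Y(w) = -160 (Y(w) = 16 - 4*44 = 16 - 176 = -160)
(-59 - 96*(-95))/9323 - 44945/Y(36 - 1*113) = (-59 - 96*(-95))/9323 - 44945/(-160) = (-59 + 9120)*(1/9323) - 44945*(-1/160) = 9061*(1/9323) + 8989/32 = 9061/9323 + 8989/32 = 84094399/298336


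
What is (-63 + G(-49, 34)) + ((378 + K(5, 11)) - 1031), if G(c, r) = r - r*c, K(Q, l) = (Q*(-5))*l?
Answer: 709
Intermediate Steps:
K(Q, l) = -5*Q*l (K(Q, l) = (-5*Q)*l = -5*Q*l)
G(c, r) = r - c*r
(-63 + G(-49, 34)) + ((378 + K(5, 11)) - 1031) = (-63 + 34*(1 - 1*(-49))) + ((378 - 5*5*11) - 1031) = (-63 + 34*(1 + 49)) + ((378 - 275) - 1031) = (-63 + 34*50) + (103 - 1031) = (-63 + 1700) - 928 = 1637 - 928 = 709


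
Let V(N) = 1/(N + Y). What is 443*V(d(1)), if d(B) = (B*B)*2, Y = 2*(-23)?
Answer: -443/44 ≈ -10.068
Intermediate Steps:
Y = -46
d(B) = 2*B² (d(B) = B²*2 = 2*B²)
V(N) = 1/(-46 + N) (V(N) = 1/(N - 46) = 1/(-46 + N))
443*V(d(1)) = 443/(-46 + 2*1²) = 443/(-46 + 2*1) = 443/(-46 + 2) = 443/(-44) = 443*(-1/44) = -443/44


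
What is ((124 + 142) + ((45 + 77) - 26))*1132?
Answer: 409784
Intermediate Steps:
((124 + 142) + ((45 + 77) - 26))*1132 = (266 + (122 - 26))*1132 = (266 + 96)*1132 = 362*1132 = 409784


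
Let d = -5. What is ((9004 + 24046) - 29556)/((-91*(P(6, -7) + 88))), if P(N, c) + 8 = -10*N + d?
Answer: -3494/1365 ≈ -2.5597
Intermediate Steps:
P(N, c) = -13 - 10*N (P(N, c) = -8 + (-10*N - 5) = -8 + (-5 - 10*N) = -13 - 10*N)
((9004 + 24046) - 29556)/((-91*(P(6, -7) + 88))) = ((9004 + 24046) - 29556)/((-91*((-13 - 10*6) + 88))) = (33050 - 29556)/((-91*((-13 - 60) + 88))) = 3494/((-91*(-73 + 88))) = 3494/((-91*15)) = 3494/(-1365) = 3494*(-1/1365) = -3494/1365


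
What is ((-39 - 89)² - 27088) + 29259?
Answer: 18555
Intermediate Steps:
((-39 - 89)² - 27088) + 29259 = ((-128)² - 27088) + 29259 = (16384 - 27088) + 29259 = -10704 + 29259 = 18555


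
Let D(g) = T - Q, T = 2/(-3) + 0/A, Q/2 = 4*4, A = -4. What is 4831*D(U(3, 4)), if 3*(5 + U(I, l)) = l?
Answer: -473438/3 ≈ -1.5781e+5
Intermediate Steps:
Q = 32 (Q = 2*(4*4) = 2*16 = 32)
U(I, l) = -5 + l/3
T = -⅔ (T = 2/(-3) + 0/(-4) = 2*(-⅓) + 0*(-¼) = -⅔ + 0 = -⅔ ≈ -0.66667)
D(g) = -98/3 (D(g) = -⅔ - 1*32 = -⅔ - 32 = -98/3)
4831*D(U(3, 4)) = 4831*(-98/3) = -473438/3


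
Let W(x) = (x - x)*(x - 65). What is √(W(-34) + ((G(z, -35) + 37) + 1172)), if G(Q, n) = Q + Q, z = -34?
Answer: √1141 ≈ 33.779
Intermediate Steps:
G(Q, n) = 2*Q
W(x) = 0 (W(x) = 0*(-65 + x) = 0)
√(W(-34) + ((G(z, -35) + 37) + 1172)) = √(0 + ((2*(-34) + 37) + 1172)) = √(0 + ((-68 + 37) + 1172)) = √(0 + (-31 + 1172)) = √(0 + 1141) = √1141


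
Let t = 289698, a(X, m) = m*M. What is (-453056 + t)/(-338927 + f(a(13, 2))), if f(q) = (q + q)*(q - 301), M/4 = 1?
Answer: 163358/343615 ≈ 0.47541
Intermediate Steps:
M = 4 (M = 4*1 = 4)
a(X, m) = 4*m (a(X, m) = m*4 = 4*m)
f(q) = 2*q*(-301 + q) (f(q) = (2*q)*(-301 + q) = 2*q*(-301 + q))
(-453056 + t)/(-338927 + f(a(13, 2))) = (-453056 + 289698)/(-338927 + 2*(4*2)*(-301 + 4*2)) = -163358/(-338927 + 2*8*(-301 + 8)) = -163358/(-338927 + 2*8*(-293)) = -163358/(-338927 - 4688) = -163358/(-343615) = -163358*(-1/343615) = 163358/343615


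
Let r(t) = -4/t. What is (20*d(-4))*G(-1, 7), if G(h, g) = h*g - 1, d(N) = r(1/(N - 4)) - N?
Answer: -5760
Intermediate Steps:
d(N) = 16 - 5*N (d(N) = -(-16 + 4*N) - N = -4*(-4 + N) - N = (16 - 4*N) - N = 16 - 5*N)
G(h, g) = -1 + g*h (G(h, g) = g*h - 1 = -1 + g*h)
(20*d(-4))*G(-1, 7) = (20*(16 - 5*(-4)))*(-1 + 7*(-1)) = (20*(16 + 20))*(-1 - 7) = (20*36)*(-8) = 720*(-8) = -5760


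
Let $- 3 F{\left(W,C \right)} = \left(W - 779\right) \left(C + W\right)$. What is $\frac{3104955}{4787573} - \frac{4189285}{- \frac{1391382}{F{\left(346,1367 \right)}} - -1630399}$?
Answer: $- \frac{105920382550576714}{55139620224207385} \approx -1.9209$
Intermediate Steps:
$F{\left(W,C \right)} = - \frac{\left(-779 + W\right) \left(C + W\right)}{3}$ ($F{\left(W,C \right)} = - \frac{\left(W - 779\right) \left(C + W\right)}{3} = - \frac{\left(-779 + W\right) \left(C + W\right)}{3}$)
$\frac{3104955}{4787573} - \frac{4189285}{- \frac{1391382}{F{\left(346,1367 \right)}} - -1630399} = \frac{3104955}{4787573} - \frac{4189285}{- \frac{1391382}{- \frac{346^{2}}{3} + \frac{779}{3} \cdot 1367 + \frac{779}{3} \cdot 346 - \frac{1367}{3} \cdot 346} - -1630399} = 3104955 \cdot \frac{1}{4787573} - \frac{4189285}{- \frac{1391382}{\left(- \frac{1}{3}\right) 119716 + \frac{1064893}{3} + \frac{269534}{3} - \frac{472982}{3}} + 1630399} = \frac{443565}{683939} - \frac{4189285}{- \frac{1391382}{- \frac{119716}{3} + \frac{1064893}{3} + \frac{269534}{3} - \frac{472982}{3}} + 1630399} = \frac{443565}{683939} - \frac{4189285}{- \frac{1391382}{247243} + 1630399} = \frac{443565}{683939} - \frac{4189285}{\frac{403103348575}{247243}} = \frac{443565}{683939} - \frac{207154278251}{80620669715} = - \frac{105920382550576714}{55139620224207385}$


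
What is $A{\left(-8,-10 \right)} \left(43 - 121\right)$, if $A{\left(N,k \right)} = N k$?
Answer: $-6240$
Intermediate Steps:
$A{\left(-8,-10 \right)} \left(43 - 121\right) = \left(-8\right) \left(-10\right) \left(43 - 121\right) = 80 \left(-78\right) = -6240$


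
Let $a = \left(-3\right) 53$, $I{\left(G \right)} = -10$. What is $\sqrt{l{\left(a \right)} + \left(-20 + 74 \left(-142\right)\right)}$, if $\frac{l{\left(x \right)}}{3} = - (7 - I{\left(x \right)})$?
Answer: $i \sqrt{10579} \approx 102.85 i$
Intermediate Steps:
$a = -159$
$l{\left(x \right)} = -51$ ($l{\left(x \right)} = 3 \left(- (7 - -10)\right) = 3 \left(- (7 + 10)\right) = 3 \left(\left(-1\right) 17\right) = 3 \left(-17\right) = -51$)
$\sqrt{l{\left(a \right)} + \left(-20 + 74 \left(-142\right)\right)} = \sqrt{-51 + \left(-20 + 74 \left(-142\right)\right)} = \sqrt{-51 - 10528} = \sqrt{-10579} = i \sqrt{10579}$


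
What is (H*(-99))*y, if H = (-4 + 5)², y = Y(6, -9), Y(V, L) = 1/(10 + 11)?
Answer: -33/7 ≈ -4.7143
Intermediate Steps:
Y(V, L) = 1/21
y = 1/21 ≈ 0.047619
H = 1 (H = 1² = 1)
(H*(-99))*y = (1*(-99))*(1/21) = -99*1/21 = -33/7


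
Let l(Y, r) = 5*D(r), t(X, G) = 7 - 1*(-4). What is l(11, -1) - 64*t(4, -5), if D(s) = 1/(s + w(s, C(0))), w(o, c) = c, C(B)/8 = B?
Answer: -709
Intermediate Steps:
C(B) = 8*B
t(X, G) = 11 (t(X, G) = 7 + 4 = 11)
D(s) = 1/s (D(s) = 1/(s + 8*0) = 1/(s + 0) = 1/s)
l(Y, r) = 5/r
l(11, -1) - 64*t(4, -5) = 5/(-1) - 64*11 = 5*(-1) - 704 = -5 - 704 = -709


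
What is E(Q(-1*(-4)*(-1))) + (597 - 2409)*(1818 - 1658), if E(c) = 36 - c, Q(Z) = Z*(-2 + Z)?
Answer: -289908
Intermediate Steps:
E(Q(-1*(-4)*(-1))) + (597 - 2409)*(1818 - 1658) = (36 - -1*(-4)*(-1)*(-2 - 1*(-4)*(-1))) + (597 - 2409)*(1818 - 1658) = (36 - 4*(-1)*(-2 + 4*(-1))) - 1812*160 = (36 - (-4)*(-2 - 4)) - 289920 = (36 - (-4)*(-6)) - 289920 = (36 - 1*24) - 289920 = (36 - 24) - 289920 = 12 - 289920 = -289908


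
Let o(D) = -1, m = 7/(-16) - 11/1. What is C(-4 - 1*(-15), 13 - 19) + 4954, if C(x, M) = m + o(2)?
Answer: 79065/16 ≈ 4941.6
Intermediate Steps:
m = -183/16 (m = 7*(-1/16) - 11*1 = -7/16 - 11 = -183/16 ≈ -11.438)
C(x, M) = -199/16 (C(x, M) = -183/16 - 1 = -199/16)
C(-4 - 1*(-15), 13 - 19) + 4954 = -199/16 + 4954 = 79065/16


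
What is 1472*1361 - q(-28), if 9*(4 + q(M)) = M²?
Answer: 18029780/9 ≈ 2.0033e+6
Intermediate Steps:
q(M) = -4 + M²/9
1472*1361 - q(-28) = 1472*1361 - (-4 + (⅑)*(-28)²) = 2003392 - (-4 + (⅑)*784) = 2003392 - (-4 + 784/9) = 2003392 - 1*748/9 = 2003392 - 748/9 = 18029780/9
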